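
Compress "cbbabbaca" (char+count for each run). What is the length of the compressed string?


Input: cbbabbaca
Runs:
  'c' x 1 => "c1"
  'b' x 2 => "b2"
  'a' x 1 => "a1"
  'b' x 2 => "b2"
  'a' x 1 => "a1"
  'c' x 1 => "c1"
  'a' x 1 => "a1"
Compressed: "c1b2a1b2a1c1a1"
Compressed length: 14

14


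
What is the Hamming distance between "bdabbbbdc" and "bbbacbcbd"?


Comparing "bdabbbbdc" and "bbbacbcbd" position by position:
  Position 0: 'b' vs 'b' => same
  Position 1: 'd' vs 'b' => differ
  Position 2: 'a' vs 'b' => differ
  Position 3: 'b' vs 'a' => differ
  Position 4: 'b' vs 'c' => differ
  Position 5: 'b' vs 'b' => same
  Position 6: 'b' vs 'c' => differ
  Position 7: 'd' vs 'b' => differ
  Position 8: 'c' vs 'd' => differ
Total differences (Hamming distance): 7

7


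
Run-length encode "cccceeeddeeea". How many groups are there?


Input: cccceeeddeeea
Scanning for consecutive runs:
  Group 1: 'c' x 4 (positions 0-3)
  Group 2: 'e' x 3 (positions 4-6)
  Group 3: 'd' x 2 (positions 7-8)
  Group 4: 'e' x 3 (positions 9-11)
  Group 5: 'a' x 1 (positions 12-12)
Total groups: 5

5


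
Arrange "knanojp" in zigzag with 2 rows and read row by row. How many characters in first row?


Zigzag "knanojp" into 2 rows:
Placing characters:
  'k' => row 0
  'n' => row 1
  'a' => row 0
  'n' => row 1
  'o' => row 0
  'j' => row 1
  'p' => row 0
Rows:
  Row 0: "kaop"
  Row 1: "nnj"
First row length: 4

4


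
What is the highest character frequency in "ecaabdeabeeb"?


Input: ecaabdeabeeb
Character counts:
  'a': 3
  'b': 3
  'c': 1
  'd': 1
  'e': 4
Maximum frequency: 4

4


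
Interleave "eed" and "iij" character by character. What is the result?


Interleaving "eed" and "iij":
  Position 0: 'e' from first, 'i' from second => "ei"
  Position 1: 'e' from first, 'i' from second => "ei"
  Position 2: 'd' from first, 'j' from second => "dj"
Result: eieidj

eieidj


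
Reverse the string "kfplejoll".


Input: kfplejoll
Reading characters right to left:
  Position 8: 'l'
  Position 7: 'l'
  Position 6: 'o'
  Position 5: 'j'
  Position 4: 'e'
  Position 3: 'l'
  Position 2: 'p'
  Position 1: 'f'
  Position 0: 'k'
Reversed: llojelpfk

llojelpfk


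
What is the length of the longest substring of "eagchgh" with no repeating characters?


Input: "eagchgh"
Sliding window (track last position of each char):
  Position 0 ('e'): window [0,0] length 1 -- new best
  Position 1 ('a'): window [0,1] length 2 -- new best
  Position 2 ('g'): window [0,2] length 3 -- new best
  Position 3 ('c'): window [0,3] length 4 -- new best
  Position 4 ('h'): window [0,4] length 5 -- new best
  Position 5 ('g'): repeat (last at 2), move window start to 3
  Position 5 ('g'): window [3,5] length 3
  Position 6 ('h'): repeat (last at 4), move window start to 5
  Position 6 ('h'): window [5,6] length 2
Longest substring with no repeats: "eagch" with length 5

5


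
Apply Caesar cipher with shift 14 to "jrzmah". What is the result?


Caesar cipher: shift "jrzmah" by 14
  'j' (pos 9) + 14 = pos 23 = 'x'
  'r' (pos 17) + 14 = pos 5 = 'f'
  'z' (pos 25) + 14 = pos 13 = 'n'
  'm' (pos 12) + 14 = pos 0 = 'a'
  'a' (pos 0) + 14 = pos 14 = 'o'
  'h' (pos 7) + 14 = pos 21 = 'v'
Result: xfnaov

xfnaov


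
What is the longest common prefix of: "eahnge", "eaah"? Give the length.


Words: eahnge, eaah
  Position 0: all 'e' => match
  Position 1: all 'a' => match
  Position 2: ('h', 'a') => mismatch, stop
LCP = "ea" (length 2)

2


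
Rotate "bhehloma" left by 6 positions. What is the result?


Input: "bhehloma", rotate left by 6
First 6 characters: "bhehlo"
Remaining characters: "ma"
Concatenate remaining + first: "ma" + "bhehlo" = "mabhehlo"

mabhehlo


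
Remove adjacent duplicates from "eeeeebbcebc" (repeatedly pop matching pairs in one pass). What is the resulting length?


Input: eeeeebbcebc
Stack-based adjacent duplicate removal:
  Read 'e': push. Stack: e
  Read 'e': matches stack top 'e' => pop. Stack: (empty)
  Read 'e': push. Stack: e
  Read 'e': matches stack top 'e' => pop. Stack: (empty)
  Read 'e': push. Stack: e
  Read 'b': push. Stack: eb
  Read 'b': matches stack top 'b' => pop. Stack: e
  Read 'c': push. Stack: ec
  Read 'e': push. Stack: ece
  Read 'b': push. Stack: eceb
  Read 'c': push. Stack: ecebc
Final stack: "ecebc" (length 5)

5


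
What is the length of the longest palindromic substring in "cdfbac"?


Input: "cdfbac"
Checking substrings for palindromes:
  No multi-char palindromic substrings found
Longest palindromic substring: "c" with length 1

1


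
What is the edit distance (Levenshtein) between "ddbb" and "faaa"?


Computing edit distance: "ddbb" -> "faaa"
DP table:
           f    a    a    a
      0    1    2    3    4
  d   1    1    2    3    4
  d   2    2    2    3    4
  b   3    3    3    3    4
  b   4    4    4    4    4
Edit distance = dp[4][4] = 4

4


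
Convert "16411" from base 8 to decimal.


Input: "16411" in base 8
Positional expansion:
  Digit '1' (value 1) x 8^4 = 4096
  Digit '6' (value 6) x 8^3 = 3072
  Digit '4' (value 4) x 8^2 = 256
  Digit '1' (value 1) x 8^1 = 8
  Digit '1' (value 1) x 8^0 = 1
Sum = 7433

7433


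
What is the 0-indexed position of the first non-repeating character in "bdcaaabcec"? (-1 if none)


Input: bdcaaabcec
Character frequencies:
  'a': 3
  'b': 2
  'c': 3
  'd': 1
  'e': 1
Scanning left to right for freq == 1:
  Position 0 ('b'): freq=2, skip
  Position 1 ('d'): unique! => answer = 1

1


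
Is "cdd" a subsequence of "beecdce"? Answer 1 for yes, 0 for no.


Check if "cdd" is a subsequence of "beecdce"
Greedy scan:
  Position 0 ('b'): no match needed
  Position 1 ('e'): no match needed
  Position 2 ('e'): no match needed
  Position 3 ('c'): matches sub[0] = 'c'
  Position 4 ('d'): matches sub[1] = 'd'
  Position 5 ('c'): no match needed
  Position 6 ('e'): no match needed
Only matched 2/3 characters => not a subsequence

0


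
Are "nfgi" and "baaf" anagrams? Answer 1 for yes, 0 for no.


Strings: "nfgi", "baaf"
Sorted first:  fgin
Sorted second: aabf
Differ at position 0: 'f' vs 'a' => not anagrams

0


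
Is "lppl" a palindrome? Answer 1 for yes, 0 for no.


Input: lppl
Reversed: lppl
  Compare pos 0 ('l') with pos 3 ('l'): match
  Compare pos 1 ('p') with pos 2 ('p'): match
Result: palindrome

1


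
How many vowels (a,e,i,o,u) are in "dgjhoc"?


Input: dgjhoc
Checking each character:
  'd' at position 0: consonant
  'g' at position 1: consonant
  'j' at position 2: consonant
  'h' at position 3: consonant
  'o' at position 4: vowel (running total: 1)
  'c' at position 5: consonant
Total vowels: 1

1


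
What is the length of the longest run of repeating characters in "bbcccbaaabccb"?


Input: "bbcccbaaabccb"
Scanning for longest run:
  Position 1 ('b'): continues run of 'b', length=2
  Position 2 ('c'): new char, reset run to 1
  Position 3 ('c'): continues run of 'c', length=2
  Position 4 ('c'): continues run of 'c', length=3
  Position 5 ('b'): new char, reset run to 1
  Position 6 ('a'): new char, reset run to 1
  Position 7 ('a'): continues run of 'a', length=2
  Position 8 ('a'): continues run of 'a', length=3
  Position 9 ('b'): new char, reset run to 1
  Position 10 ('c'): new char, reset run to 1
  Position 11 ('c'): continues run of 'c', length=2
  Position 12 ('b'): new char, reset run to 1
Longest run: 'c' with length 3

3


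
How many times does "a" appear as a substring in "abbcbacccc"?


Searching for "a" in "abbcbacccc"
Scanning each position:
  Position 0: "a" => MATCH
  Position 1: "b" => no
  Position 2: "b" => no
  Position 3: "c" => no
  Position 4: "b" => no
  Position 5: "a" => MATCH
  Position 6: "c" => no
  Position 7: "c" => no
  Position 8: "c" => no
  Position 9: "c" => no
Total occurrences: 2

2


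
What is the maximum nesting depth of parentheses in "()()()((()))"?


Input: "()()()((()))"
Tracking depth:
  Position 0 '(': depth becomes 1
  Position 1 ')': depth becomes 0
  Position 2 '(': depth becomes 1
  Position 3 ')': depth becomes 0
  Position 4 '(': depth becomes 1
  Position 5 ')': depth becomes 0
  Position 6 '(': depth becomes 1
  Position 7 '(': depth becomes 2
  Position 8 '(': depth becomes 3
  Position 9 ')': depth becomes 2
  Position 10 ')': depth becomes 1
  Position 11 ')': depth becomes 0
Maximum depth reached: 3

3


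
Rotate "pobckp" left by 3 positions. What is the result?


Input: "pobckp", rotate left by 3
First 3 characters: "pob"
Remaining characters: "ckp"
Concatenate remaining + first: "ckp" + "pob" = "ckppob"

ckppob


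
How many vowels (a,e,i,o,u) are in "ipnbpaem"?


Input: ipnbpaem
Checking each character:
  'i' at position 0: vowel (running total: 1)
  'p' at position 1: consonant
  'n' at position 2: consonant
  'b' at position 3: consonant
  'p' at position 4: consonant
  'a' at position 5: vowel (running total: 2)
  'e' at position 6: vowel (running total: 3)
  'm' at position 7: consonant
Total vowels: 3

3


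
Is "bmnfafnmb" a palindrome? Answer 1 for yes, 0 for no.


Input: bmnfafnmb
Reversed: bmnfafnmb
  Compare pos 0 ('b') with pos 8 ('b'): match
  Compare pos 1 ('m') with pos 7 ('m'): match
  Compare pos 2 ('n') with pos 6 ('n'): match
  Compare pos 3 ('f') with pos 5 ('f'): match
Result: palindrome

1


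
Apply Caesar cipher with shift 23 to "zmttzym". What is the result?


Caesar cipher: shift "zmttzym" by 23
  'z' (pos 25) + 23 = pos 22 = 'w'
  'm' (pos 12) + 23 = pos 9 = 'j'
  't' (pos 19) + 23 = pos 16 = 'q'
  't' (pos 19) + 23 = pos 16 = 'q'
  'z' (pos 25) + 23 = pos 22 = 'w'
  'y' (pos 24) + 23 = pos 21 = 'v'
  'm' (pos 12) + 23 = pos 9 = 'j'
Result: wjqqwvj

wjqqwvj


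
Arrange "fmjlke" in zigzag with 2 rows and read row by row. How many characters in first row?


Zigzag "fmjlke" into 2 rows:
Placing characters:
  'f' => row 0
  'm' => row 1
  'j' => row 0
  'l' => row 1
  'k' => row 0
  'e' => row 1
Rows:
  Row 0: "fjk"
  Row 1: "mle"
First row length: 3

3


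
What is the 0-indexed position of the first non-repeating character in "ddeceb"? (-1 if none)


Input: ddeceb
Character frequencies:
  'b': 1
  'c': 1
  'd': 2
  'e': 2
Scanning left to right for freq == 1:
  Position 0 ('d'): freq=2, skip
  Position 1 ('d'): freq=2, skip
  Position 2 ('e'): freq=2, skip
  Position 3 ('c'): unique! => answer = 3

3


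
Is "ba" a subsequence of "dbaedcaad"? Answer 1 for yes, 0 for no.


Check if "ba" is a subsequence of "dbaedcaad"
Greedy scan:
  Position 0 ('d'): no match needed
  Position 1 ('b'): matches sub[0] = 'b'
  Position 2 ('a'): matches sub[1] = 'a'
  Position 3 ('e'): no match needed
  Position 4 ('d'): no match needed
  Position 5 ('c'): no match needed
  Position 6 ('a'): no match needed
  Position 7 ('a'): no match needed
  Position 8 ('d'): no match needed
All 2 characters matched => is a subsequence

1


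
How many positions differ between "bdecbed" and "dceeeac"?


Comparing "bdecbed" and "dceeeac" position by position:
  Position 0: 'b' vs 'd' => DIFFER
  Position 1: 'd' vs 'c' => DIFFER
  Position 2: 'e' vs 'e' => same
  Position 3: 'c' vs 'e' => DIFFER
  Position 4: 'b' vs 'e' => DIFFER
  Position 5: 'e' vs 'a' => DIFFER
  Position 6: 'd' vs 'c' => DIFFER
Positions that differ: 6

6


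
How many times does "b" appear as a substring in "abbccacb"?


Searching for "b" in "abbccacb"
Scanning each position:
  Position 0: "a" => no
  Position 1: "b" => MATCH
  Position 2: "b" => MATCH
  Position 3: "c" => no
  Position 4: "c" => no
  Position 5: "a" => no
  Position 6: "c" => no
  Position 7: "b" => MATCH
Total occurrences: 3

3


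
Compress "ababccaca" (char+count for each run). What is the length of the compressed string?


Input: ababccaca
Runs:
  'a' x 1 => "a1"
  'b' x 1 => "b1"
  'a' x 1 => "a1"
  'b' x 1 => "b1"
  'c' x 2 => "c2"
  'a' x 1 => "a1"
  'c' x 1 => "c1"
  'a' x 1 => "a1"
Compressed: "a1b1a1b1c2a1c1a1"
Compressed length: 16

16


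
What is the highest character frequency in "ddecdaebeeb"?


Input: ddecdaebeeb
Character counts:
  'a': 1
  'b': 2
  'c': 1
  'd': 3
  'e': 4
Maximum frequency: 4

4


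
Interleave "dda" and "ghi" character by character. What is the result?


Interleaving "dda" and "ghi":
  Position 0: 'd' from first, 'g' from second => "dg"
  Position 1: 'd' from first, 'h' from second => "dh"
  Position 2: 'a' from first, 'i' from second => "ai"
Result: dgdhai

dgdhai


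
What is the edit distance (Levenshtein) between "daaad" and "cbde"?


Computing edit distance: "daaad" -> "cbde"
DP table:
           c    b    d    e
      0    1    2    3    4
  d   1    1    2    2    3
  a   2    2    2    3    3
  a   3    3    3    3    4
  a   4    4    4    4    4
  d   5    5    5    4    5
Edit distance = dp[5][4] = 5

5


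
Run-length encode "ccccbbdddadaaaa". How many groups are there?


Input: ccccbbdddadaaaa
Scanning for consecutive runs:
  Group 1: 'c' x 4 (positions 0-3)
  Group 2: 'b' x 2 (positions 4-5)
  Group 3: 'd' x 3 (positions 6-8)
  Group 4: 'a' x 1 (positions 9-9)
  Group 5: 'd' x 1 (positions 10-10)
  Group 6: 'a' x 4 (positions 11-14)
Total groups: 6

6


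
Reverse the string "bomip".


Input: bomip
Reading characters right to left:
  Position 4: 'p'
  Position 3: 'i'
  Position 2: 'm'
  Position 1: 'o'
  Position 0: 'b'
Reversed: pimob

pimob


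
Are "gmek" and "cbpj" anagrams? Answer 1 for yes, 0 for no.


Strings: "gmek", "cbpj"
Sorted first:  egkm
Sorted second: bcjp
Differ at position 0: 'e' vs 'b' => not anagrams

0


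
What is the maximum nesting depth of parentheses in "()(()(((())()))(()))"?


Input: "()(()(((())()))(()))"
Tracking depth:
  Position 0 '(': depth becomes 1
  Position 1 ')': depth becomes 0
  Position 2 '(': depth becomes 1
  Position 3 '(': depth becomes 2
  Position 4 ')': depth becomes 1
  Position 5 '(': depth becomes 2
  Position 6 '(': depth becomes 3
  Position 7 '(': depth becomes 4
  Position 8 '(': depth becomes 5
  Position 9 ')': depth becomes 4
  Position 10 ')': depth becomes 3
  Position 11 '(': depth becomes 4
  Position 12 ')': depth becomes 3
  Position 13 ')': depth becomes 2
  Position 14 ')': depth becomes 1
  Position 15 '(': depth becomes 2
  Position 16 '(': depth becomes 3
  Position 17 ')': depth becomes 2
  Position 18 ')': depth becomes 1
  Position 19 ')': depth becomes 0
Maximum depth reached: 5

5


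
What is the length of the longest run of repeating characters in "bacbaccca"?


Input: "bacbaccca"
Scanning for longest run:
  Position 1 ('a'): new char, reset run to 1
  Position 2 ('c'): new char, reset run to 1
  Position 3 ('b'): new char, reset run to 1
  Position 4 ('a'): new char, reset run to 1
  Position 5 ('c'): new char, reset run to 1
  Position 6 ('c'): continues run of 'c', length=2
  Position 7 ('c'): continues run of 'c', length=3
  Position 8 ('a'): new char, reset run to 1
Longest run: 'c' with length 3

3


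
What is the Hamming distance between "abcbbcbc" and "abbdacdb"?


Comparing "abcbbcbc" and "abbdacdb" position by position:
  Position 0: 'a' vs 'a' => same
  Position 1: 'b' vs 'b' => same
  Position 2: 'c' vs 'b' => differ
  Position 3: 'b' vs 'd' => differ
  Position 4: 'b' vs 'a' => differ
  Position 5: 'c' vs 'c' => same
  Position 6: 'b' vs 'd' => differ
  Position 7: 'c' vs 'b' => differ
Total differences (Hamming distance): 5

5


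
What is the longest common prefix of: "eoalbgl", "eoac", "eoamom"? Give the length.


Words: eoalbgl, eoac, eoamom
  Position 0: all 'e' => match
  Position 1: all 'o' => match
  Position 2: all 'a' => match
  Position 3: ('l', 'c', 'm') => mismatch, stop
LCP = "eoa" (length 3)

3


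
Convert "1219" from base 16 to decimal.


Input: "1219" in base 16
Positional expansion:
  Digit '1' (value 1) x 16^3 = 4096
  Digit '2' (value 2) x 16^2 = 512
  Digit '1' (value 1) x 16^1 = 16
  Digit '9' (value 9) x 16^0 = 9
Sum = 4633

4633


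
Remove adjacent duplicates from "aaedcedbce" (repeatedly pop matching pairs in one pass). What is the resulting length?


Input: aaedcedbce
Stack-based adjacent duplicate removal:
  Read 'a': push. Stack: a
  Read 'a': matches stack top 'a' => pop. Stack: (empty)
  Read 'e': push. Stack: e
  Read 'd': push. Stack: ed
  Read 'c': push. Stack: edc
  Read 'e': push. Stack: edce
  Read 'd': push. Stack: edced
  Read 'b': push. Stack: edcedb
  Read 'c': push. Stack: edcedbc
  Read 'e': push. Stack: edcedbce
Final stack: "edcedbce" (length 8)

8


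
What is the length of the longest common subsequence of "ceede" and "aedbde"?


LCS of "ceede" and "aedbde"
DP table:
           a    e    d    b    d    e
      0    0    0    0    0    0    0
  c   0    0    0    0    0    0    0
  e   0    0    1    1    1    1    1
  e   0    0    1    1    1    1    2
  d   0    0    1    2    2    2    2
  e   0    0    1    2    2    2    3
LCS length = dp[5][6] = 3

3


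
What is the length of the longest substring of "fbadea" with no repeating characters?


Input: "fbadea"
Sliding window (track last position of each char):
  Position 0 ('f'): window [0,0] length 1 -- new best
  Position 1 ('b'): window [0,1] length 2 -- new best
  Position 2 ('a'): window [0,2] length 3 -- new best
  Position 3 ('d'): window [0,3] length 4 -- new best
  Position 4 ('e'): window [0,4] length 5 -- new best
  Position 5 ('a'): repeat (last at 2), move window start to 3
  Position 5 ('a'): window [3,5] length 3
Longest substring with no repeats: "fbade" with length 5

5


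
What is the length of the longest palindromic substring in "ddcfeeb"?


Input: "ddcfeeb"
Checking substrings for palindromes:
  [0:2] "dd" (len 2) => palindrome
  [4:6] "ee" (len 2) => palindrome
Longest palindromic substring: "dd" with length 2

2


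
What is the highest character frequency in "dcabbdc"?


Input: dcabbdc
Character counts:
  'a': 1
  'b': 2
  'c': 2
  'd': 2
Maximum frequency: 2

2


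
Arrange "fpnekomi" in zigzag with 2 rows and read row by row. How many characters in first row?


Zigzag "fpnekomi" into 2 rows:
Placing characters:
  'f' => row 0
  'p' => row 1
  'n' => row 0
  'e' => row 1
  'k' => row 0
  'o' => row 1
  'm' => row 0
  'i' => row 1
Rows:
  Row 0: "fnkm"
  Row 1: "peoi"
First row length: 4

4


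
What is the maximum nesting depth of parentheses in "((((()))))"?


Input: "((((()))))"
Tracking depth:
  Position 0 '(': depth becomes 1
  Position 1 '(': depth becomes 2
  Position 2 '(': depth becomes 3
  Position 3 '(': depth becomes 4
  Position 4 '(': depth becomes 5
  Position 5 ')': depth becomes 4
  Position 6 ')': depth becomes 3
  Position 7 ')': depth becomes 2
  Position 8 ')': depth becomes 1
  Position 9 ')': depth becomes 0
Maximum depth reached: 5

5


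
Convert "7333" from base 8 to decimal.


Input: "7333" in base 8
Positional expansion:
  Digit '7' (value 7) x 8^3 = 3584
  Digit '3' (value 3) x 8^2 = 192
  Digit '3' (value 3) x 8^1 = 24
  Digit '3' (value 3) x 8^0 = 3
Sum = 3803

3803


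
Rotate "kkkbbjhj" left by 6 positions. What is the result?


Input: "kkkbbjhj", rotate left by 6
First 6 characters: "kkkbbj"
Remaining characters: "hj"
Concatenate remaining + first: "hj" + "kkkbbj" = "hjkkkbbj"

hjkkkbbj


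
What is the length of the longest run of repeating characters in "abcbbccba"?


Input: "abcbbccba"
Scanning for longest run:
  Position 1 ('b'): new char, reset run to 1
  Position 2 ('c'): new char, reset run to 1
  Position 3 ('b'): new char, reset run to 1
  Position 4 ('b'): continues run of 'b', length=2
  Position 5 ('c'): new char, reset run to 1
  Position 6 ('c'): continues run of 'c', length=2
  Position 7 ('b'): new char, reset run to 1
  Position 8 ('a'): new char, reset run to 1
Longest run: 'b' with length 2

2


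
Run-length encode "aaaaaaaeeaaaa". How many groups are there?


Input: aaaaaaaeeaaaa
Scanning for consecutive runs:
  Group 1: 'a' x 7 (positions 0-6)
  Group 2: 'e' x 2 (positions 7-8)
  Group 3: 'a' x 4 (positions 9-12)
Total groups: 3

3


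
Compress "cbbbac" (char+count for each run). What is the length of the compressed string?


Input: cbbbac
Runs:
  'c' x 1 => "c1"
  'b' x 3 => "b3"
  'a' x 1 => "a1"
  'c' x 1 => "c1"
Compressed: "c1b3a1c1"
Compressed length: 8

8


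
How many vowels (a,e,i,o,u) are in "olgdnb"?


Input: olgdnb
Checking each character:
  'o' at position 0: vowel (running total: 1)
  'l' at position 1: consonant
  'g' at position 2: consonant
  'd' at position 3: consonant
  'n' at position 4: consonant
  'b' at position 5: consonant
Total vowels: 1

1


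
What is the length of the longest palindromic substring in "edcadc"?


Input: "edcadc"
Checking substrings for palindromes:
  No multi-char palindromic substrings found
Longest palindromic substring: "e" with length 1

1


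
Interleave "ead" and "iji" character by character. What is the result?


Interleaving "ead" and "iji":
  Position 0: 'e' from first, 'i' from second => "ei"
  Position 1: 'a' from first, 'j' from second => "aj"
  Position 2: 'd' from first, 'i' from second => "di"
Result: eiajdi

eiajdi


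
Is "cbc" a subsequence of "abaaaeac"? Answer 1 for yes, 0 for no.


Check if "cbc" is a subsequence of "abaaaeac"
Greedy scan:
  Position 0 ('a'): no match needed
  Position 1 ('b'): no match needed
  Position 2 ('a'): no match needed
  Position 3 ('a'): no match needed
  Position 4 ('a'): no match needed
  Position 5 ('e'): no match needed
  Position 6 ('a'): no match needed
  Position 7 ('c'): matches sub[0] = 'c'
Only matched 1/3 characters => not a subsequence

0


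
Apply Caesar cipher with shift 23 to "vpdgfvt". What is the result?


Caesar cipher: shift "vpdgfvt" by 23
  'v' (pos 21) + 23 = pos 18 = 's'
  'p' (pos 15) + 23 = pos 12 = 'm'
  'd' (pos 3) + 23 = pos 0 = 'a'
  'g' (pos 6) + 23 = pos 3 = 'd'
  'f' (pos 5) + 23 = pos 2 = 'c'
  'v' (pos 21) + 23 = pos 18 = 's'
  't' (pos 19) + 23 = pos 16 = 'q'
Result: smadcsq

smadcsq


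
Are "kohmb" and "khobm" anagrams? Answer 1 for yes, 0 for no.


Strings: "kohmb", "khobm"
Sorted first:  bhkmo
Sorted second: bhkmo
Sorted forms match => anagrams

1


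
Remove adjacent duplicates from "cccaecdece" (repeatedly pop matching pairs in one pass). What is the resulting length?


Input: cccaecdece
Stack-based adjacent duplicate removal:
  Read 'c': push. Stack: c
  Read 'c': matches stack top 'c' => pop. Stack: (empty)
  Read 'c': push. Stack: c
  Read 'a': push. Stack: ca
  Read 'e': push. Stack: cae
  Read 'c': push. Stack: caec
  Read 'd': push. Stack: caecd
  Read 'e': push. Stack: caecde
  Read 'c': push. Stack: caecdec
  Read 'e': push. Stack: caecdece
Final stack: "caecdece" (length 8)

8


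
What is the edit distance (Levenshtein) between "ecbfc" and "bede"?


Computing edit distance: "ecbfc" -> "bede"
DP table:
           b    e    d    e
      0    1    2    3    4
  e   1    1    1    2    3
  c   2    2    2    2    3
  b   3    2    3    3    3
  f   4    3    3    4    4
  c   5    4    4    4    5
Edit distance = dp[5][4] = 5

5


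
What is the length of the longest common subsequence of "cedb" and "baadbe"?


LCS of "cedb" and "baadbe"
DP table:
           b    a    a    d    b    e
      0    0    0    0    0    0    0
  c   0    0    0    0    0    0    0
  e   0    0    0    0    0    0    1
  d   0    0    0    0    1    1    1
  b   0    1    1    1    1    2    2
LCS length = dp[4][6] = 2

2


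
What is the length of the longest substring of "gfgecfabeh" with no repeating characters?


Input: "gfgecfabeh"
Sliding window (track last position of each char):
  Position 0 ('g'): window [0,0] length 1 -- new best
  Position 1 ('f'): window [0,1] length 2 -- new best
  Position 2 ('g'): repeat (last at 0), move window start to 1
  Position 2 ('g'): window [1,2] length 2
  Position 3 ('e'): window [1,3] length 3 -- new best
  Position 4 ('c'): window [1,4] length 4 -- new best
  Position 5 ('f'): repeat (last at 1), move window start to 2
  Position 5 ('f'): window [2,5] length 4
  Position 6 ('a'): window [2,6] length 5 -- new best
  Position 7 ('b'): window [2,7] length 6 -- new best
  Position 8 ('e'): repeat (last at 3), move window start to 4
  Position 8 ('e'): window [4,8] length 5
  Position 9 ('h'): window [4,9] length 6
Longest substring with no repeats: "gecfab" with length 6

6


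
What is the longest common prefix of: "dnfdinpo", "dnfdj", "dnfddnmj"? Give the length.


Words: dnfdinpo, dnfdj, dnfddnmj
  Position 0: all 'd' => match
  Position 1: all 'n' => match
  Position 2: all 'f' => match
  Position 3: all 'd' => match
  Position 4: ('i', 'j', 'd') => mismatch, stop
LCP = "dnfd" (length 4)

4


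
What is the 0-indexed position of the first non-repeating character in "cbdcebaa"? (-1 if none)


Input: cbdcebaa
Character frequencies:
  'a': 2
  'b': 2
  'c': 2
  'd': 1
  'e': 1
Scanning left to right for freq == 1:
  Position 0 ('c'): freq=2, skip
  Position 1 ('b'): freq=2, skip
  Position 2 ('d'): unique! => answer = 2

2


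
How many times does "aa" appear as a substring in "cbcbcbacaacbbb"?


Searching for "aa" in "cbcbcbacaacbbb"
Scanning each position:
  Position 0: "cb" => no
  Position 1: "bc" => no
  Position 2: "cb" => no
  Position 3: "bc" => no
  Position 4: "cb" => no
  Position 5: "ba" => no
  Position 6: "ac" => no
  Position 7: "ca" => no
  Position 8: "aa" => MATCH
  Position 9: "ac" => no
  Position 10: "cb" => no
  Position 11: "bb" => no
  Position 12: "bb" => no
Total occurrences: 1

1


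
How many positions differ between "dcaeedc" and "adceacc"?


Comparing "dcaeedc" and "adceacc" position by position:
  Position 0: 'd' vs 'a' => DIFFER
  Position 1: 'c' vs 'd' => DIFFER
  Position 2: 'a' vs 'c' => DIFFER
  Position 3: 'e' vs 'e' => same
  Position 4: 'e' vs 'a' => DIFFER
  Position 5: 'd' vs 'c' => DIFFER
  Position 6: 'c' vs 'c' => same
Positions that differ: 5

5


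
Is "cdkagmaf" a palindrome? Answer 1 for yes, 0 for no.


Input: cdkagmaf
Reversed: famgakdc
  Compare pos 0 ('c') with pos 7 ('f'): MISMATCH
  Compare pos 1 ('d') with pos 6 ('a'): MISMATCH
  Compare pos 2 ('k') with pos 5 ('m'): MISMATCH
  Compare pos 3 ('a') with pos 4 ('g'): MISMATCH
Result: not a palindrome

0


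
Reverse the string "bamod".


Input: bamod
Reading characters right to left:
  Position 4: 'd'
  Position 3: 'o'
  Position 2: 'm'
  Position 1: 'a'
  Position 0: 'b'
Reversed: domab

domab


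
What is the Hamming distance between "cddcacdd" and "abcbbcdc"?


Comparing "cddcacdd" and "abcbbcdc" position by position:
  Position 0: 'c' vs 'a' => differ
  Position 1: 'd' vs 'b' => differ
  Position 2: 'd' vs 'c' => differ
  Position 3: 'c' vs 'b' => differ
  Position 4: 'a' vs 'b' => differ
  Position 5: 'c' vs 'c' => same
  Position 6: 'd' vs 'd' => same
  Position 7: 'd' vs 'c' => differ
Total differences (Hamming distance): 6

6


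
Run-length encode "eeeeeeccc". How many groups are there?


Input: eeeeeeccc
Scanning for consecutive runs:
  Group 1: 'e' x 6 (positions 0-5)
  Group 2: 'c' x 3 (positions 6-8)
Total groups: 2

2


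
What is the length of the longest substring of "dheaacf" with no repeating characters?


Input: "dheaacf"
Sliding window (track last position of each char):
  Position 0 ('d'): window [0,0] length 1 -- new best
  Position 1 ('h'): window [0,1] length 2 -- new best
  Position 2 ('e'): window [0,2] length 3 -- new best
  Position 3 ('a'): window [0,3] length 4 -- new best
  Position 4 ('a'): repeat (last at 3), move window start to 4
  Position 4 ('a'): window [4,4] length 1
  Position 5 ('c'): window [4,5] length 2
  Position 6 ('f'): window [4,6] length 3
Longest substring with no repeats: "dhea" with length 4

4


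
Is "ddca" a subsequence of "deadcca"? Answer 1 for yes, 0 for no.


Check if "ddca" is a subsequence of "deadcca"
Greedy scan:
  Position 0 ('d'): matches sub[0] = 'd'
  Position 1 ('e'): no match needed
  Position 2 ('a'): no match needed
  Position 3 ('d'): matches sub[1] = 'd'
  Position 4 ('c'): matches sub[2] = 'c'
  Position 5 ('c'): no match needed
  Position 6 ('a'): matches sub[3] = 'a'
All 4 characters matched => is a subsequence

1


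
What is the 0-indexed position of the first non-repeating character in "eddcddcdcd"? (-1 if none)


Input: eddcddcdcd
Character frequencies:
  'c': 3
  'd': 6
  'e': 1
Scanning left to right for freq == 1:
  Position 0 ('e'): unique! => answer = 0

0


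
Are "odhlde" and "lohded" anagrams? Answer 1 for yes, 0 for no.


Strings: "odhlde", "lohded"
Sorted first:  ddehlo
Sorted second: ddehlo
Sorted forms match => anagrams

1


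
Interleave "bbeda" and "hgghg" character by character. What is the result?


Interleaving "bbeda" and "hgghg":
  Position 0: 'b' from first, 'h' from second => "bh"
  Position 1: 'b' from first, 'g' from second => "bg"
  Position 2: 'e' from first, 'g' from second => "eg"
  Position 3: 'd' from first, 'h' from second => "dh"
  Position 4: 'a' from first, 'g' from second => "ag"
Result: bhbgegdhag

bhbgegdhag


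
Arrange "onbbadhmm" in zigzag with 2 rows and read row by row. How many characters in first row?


Zigzag "onbbadhmm" into 2 rows:
Placing characters:
  'o' => row 0
  'n' => row 1
  'b' => row 0
  'b' => row 1
  'a' => row 0
  'd' => row 1
  'h' => row 0
  'm' => row 1
  'm' => row 0
Rows:
  Row 0: "obahm"
  Row 1: "nbdm"
First row length: 5

5


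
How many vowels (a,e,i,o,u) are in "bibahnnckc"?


Input: bibahnnckc
Checking each character:
  'b' at position 0: consonant
  'i' at position 1: vowel (running total: 1)
  'b' at position 2: consonant
  'a' at position 3: vowel (running total: 2)
  'h' at position 4: consonant
  'n' at position 5: consonant
  'n' at position 6: consonant
  'c' at position 7: consonant
  'k' at position 8: consonant
  'c' at position 9: consonant
Total vowels: 2

2


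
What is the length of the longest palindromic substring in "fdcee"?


Input: "fdcee"
Checking substrings for palindromes:
  [3:5] "ee" (len 2) => palindrome
Longest palindromic substring: "ee" with length 2

2


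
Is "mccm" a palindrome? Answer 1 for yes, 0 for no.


Input: mccm
Reversed: mccm
  Compare pos 0 ('m') with pos 3 ('m'): match
  Compare pos 1 ('c') with pos 2 ('c'): match
Result: palindrome

1


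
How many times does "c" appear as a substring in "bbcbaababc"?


Searching for "c" in "bbcbaababc"
Scanning each position:
  Position 0: "b" => no
  Position 1: "b" => no
  Position 2: "c" => MATCH
  Position 3: "b" => no
  Position 4: "a" => no
  Position 5: "a" => no
  Position 6: "b" => no
  Position 7: "a" => no
  Position 8: "b" => no
  Position 9: "c" => MATCH
Total occurrences: 2

2


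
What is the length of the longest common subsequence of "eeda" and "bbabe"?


LCS of "eeda" and "bbabe"
DP table:
           b    b    a    b    e
      0    0    0    0    0    0
  e   0    0    0    0    0    1
  e   0    0    0    0    0    1
  d   0    0    0    0    0    1
  a   0    0    0    1    1    1
LCS length = dp[4][5] = 1

1


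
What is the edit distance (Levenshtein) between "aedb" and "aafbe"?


Computing edit distance: "aedb" -> "aafbe"
DP table:
           a    a    f    b    e
      0    1    2    3    4    5
  a   1    0    1    2    3    4
  e   2    1    1    2    3    3
  d   3    2    2    2    3    4
  b   4    3    3    3    2    3
Edit distance = dp[4][5] = 3

3


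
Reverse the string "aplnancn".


Input: aplnancn
Reading characters right to left:
  Position 7: 'n'
  Position 6: 'c'
  Position 5: 'n'
  Position 4: 'a'
  Position 3: 'n'
  Position 2: 'l'
  Position 1: 'p'
  Position 0: 'a'
Reversed: ncnanlpa

ncnanlpa


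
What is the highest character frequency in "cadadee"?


Input: cadadee
Character counts:
  'a': 2
  'c': 1
  'd': 2
  'e': 2
Maximum frequency: 2

2


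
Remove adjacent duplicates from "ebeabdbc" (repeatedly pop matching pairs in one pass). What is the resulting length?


Input: ebeabdbc
Stack-based adjacent duplicate removal:
  Read 'e': push. Stack: e
  Read 'b': push. Stack: eb
  Read 'e': push. Stack: ebe
  Read 'a': push. Stack: ebea
  Read 'b': push. Stack: ebeab
  Read 'd': push. Stack: ebeabd
  Read 'b': push. Stack: ebeabdb
  Read 'c': push. Stack: ebeabdbc
Final stack: "ebeabdbc" (length 8)

8


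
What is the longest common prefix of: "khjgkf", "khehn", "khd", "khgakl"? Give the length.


Words: khjgkf, khehn, khd, khgakl
  Position 0: all 'k' => match
  Position 1: all 'h' => match
  Position 2: ('j', 'e', 'd', 'g') => mismatch, stop
LCP = "kh" (length 2)

2


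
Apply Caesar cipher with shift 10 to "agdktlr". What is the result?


Caesar cipher: shift "agdktlr" by 10
  'a' (pos 0) + 10 = pos 10 = 'k'
  'g' (pos 6) + 10 = pos 16 = 'q'
  'd' (pos 3) + 10 = pos 13 = 'n'
  'k' (pos 10) + 10 = pos 20 = 'u'
  't' (pos 19) + 10 = pos 3 = 'd'
  'l' (pos 11) + 10 = pos 21 = 'v'
  'r' (pos 17) + 10 = pos 1 = 'b'
Result: kqnudvb

kqnudvb


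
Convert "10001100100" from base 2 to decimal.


Input: "10001100100" in base 2
Positional expansion:
  Digit '1' (value 1) x 2^10 = 1024
  Digit '0' (value 0) x 2^9 = 0
  Digit '0' (value 0) x 2^8 = 0
  Digit '0' (value 0) x 2^7 = 0
  Digit '1' (value 1) x 2^6 = 64
  Digit '1' (value 1) x 2^5 = 32
  Digit '0' (value 0) x 2^4 = 0
  Digit '0' (value 0) x 2^3 = 0
  Digit '1' (value 1) x 2^2 = 4
  Digit '0' (value 0) x 2^1 = 0
  Digit '0' (value 0) x 2^0 = 0
Sum = 1124

1124


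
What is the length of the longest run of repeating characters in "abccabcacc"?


Input: "abccabcacc"
Scanning for longest run:
  Position 1 ('b'): new char, reset run to 1
  Position 2 ('c'): new char, reset run to 1
  Position 3 ('c'): continues run of 'c', length=2
  Position 4 ('a'): new char, reset run to 1
  Position 5 ('b'): new char, reset run to 1
  Position 6 ('c'): new char, reset run to 1
  Position 7 ('a'): new char, reset run to 1
  Position 8 ('c'): new char, reset run to 1
  Position 9 ('c'): continues run of 'c', length=2
Longest run: 'c' with length 2

2


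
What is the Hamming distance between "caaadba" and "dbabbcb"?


Comparing "caaadba" and "dbabbcb" position by position:
  Position 0: 'c' vs 'd' => differ
  Position 1: 'a' vs 'b' => differ
  Position 2: 'a' vs 'a' => same
  Position 3: 'a' vs 'b' => differ
  Position 4: 'd' vs 'b' => differ
  Position 5: 'b' vs 'c' => differ
  Position 6: 'a' vs 'b' => differ
Total differences (Hamming distance): 6

6


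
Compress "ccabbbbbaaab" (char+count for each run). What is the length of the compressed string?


Input: ccabbbbbaaab
Runs:
  'c' x 2 => "c2"
  'a' x 1 => "a1"
  'b' x 5 => "b5"
  'a' x 3 => "a3"
  'b' x 1 => "b1"
Compressed: "c2a1b5a3b1"
Compressed length: 10

10


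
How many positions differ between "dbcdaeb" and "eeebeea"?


Comparing "dbcdaeb" and "eeebeea" position by position:
  Position 0: 'd' vs 'e' => DIFFER
  Position 1: 'b' vs 'e' => DIFFER
  Position 2: 'c' vs 'e' => DIFFER
  Position 3: 'd' vs 'b' => DIFFER
  Position 4: 'a' vs 'e' => DIFFER
  Position 5: 'e' vs 'e' => same
  Position 6: 'b' vs 'a' => DIFFER
Positions that differ: 6

6


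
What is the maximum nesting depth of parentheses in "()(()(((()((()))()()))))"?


Input: "()(()(((()((()))()()))))"
Tracking depth:
  Position 0 '(': depth becomes 1
  Position 1 ')': depth becomes 0
  Position 2 '(': depth becomes 1
  Position 3 '(': depth becomes 2
  Position 4 ')': depth becomes 1
  Position 5 '(': depth becomes 2
  Position 6 '(': depth becomes 3
  Position 7 '(': depth becomes 4
  Position 8 '(': depth becomes 5
  Position 9 ')': depth becomes 4
  Position 10 '(': depth becomes 5
  Position 11 '(': depth becomes 6
  Position 12 '(': depth becomes 7
  Position 13 ')': depth becomes 6
  Position 14 ')': depth becomes 5
  Position 15 ')': depth becomes 4
  Position 16 '(': depth becomes 5
  Position 17 ')': depth becomes 4
  Position 18 '(': depth becomes 5
  Position 19 ')': depth becomes 4
  Position 20 ')': depth becomes 3
  Position 21 ')': depth becomes 2
  Position 22 ')': depth becomes 1
  Position 23 ')': depth becomes 0
Maximum depth reached: 7

7


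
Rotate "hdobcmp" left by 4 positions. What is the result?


Input: "hdobcmp", rotate left by 4
First 4 characters: "hdob"
Remaining characters: "cmp"
Concatenate remaining + first: "cmp" + "hdob" = "cmphdob"

cmphdob


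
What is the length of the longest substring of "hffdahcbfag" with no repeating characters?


Input: "hffdahcbfag"
Sliding window (track last position of each char):
  Position 0 ('h'): window [0,0] length 1 -- new best
  Position 1 ('f'): window [0,1] length 2 -- new best
  Position 2 ('f'): repeat (last at 1), move window start to 2
  Position 2 ('f'): window [2,2] length 1
  Position 3 ('d'): window [2,3] length 2
  Position 4 ('a'): window [2,4] length 3 -- new best
  Position 5 ('h'): window [2,5] length 4 -- new best
  Position 6 ('c'): window [2,6] length 5 -- new best
  Position 7 ('b'): window [2,7] length 6 -- new best
  Position 8 ('f'): repeat (last at 2), move window start to 3
  Position 8 ('f'): window [3,8] length 6
  Position 9 ('a'): repeat (last at 4), move window start to 5
  Position 9 ('a'): window [5,9] length 5
  Position 10 ('g'): window [5,10] length 6
Longest substring with no repeats: "fdahcb" with length 6

6


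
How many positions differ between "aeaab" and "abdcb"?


Comparing "aeaab" and "abdcb" position by position:
  Position 0: 'a' vs 'a' => same
  Position 1: 'e' vs 'b' => DIFFER
  Position 2: 'a' vs 'd' => DIFFER
  Position 3: 'a' vs 'c' => DIFFER
  Position 4: 'b' vs 'b' => same
Positions that differ: 3

3


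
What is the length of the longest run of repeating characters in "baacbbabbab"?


Input: "baacbbabbab"
Scanning for longest run:
  Position 1 ('a'): new char, reset run to 1
  Position 2 ('a'): continues run of 'a', length=2
  Position 3 ('c'): new char, reset run to 1
  Position 4 ('b'): new char, reset run to 1
  Position 5 ('b'): continues run of 'b', length=2
  Position 6 ('a'): new char, reset run to 1
  Position 7 ('b'): new char, reset run to 1
  Position 8 ('b'): continues run of 'b', length=2
  Position 9 ('a'): new char, reset run to 1
  Position 10 ('b'): new char, reset run to 1
Longest run: 'a' with length 2

2


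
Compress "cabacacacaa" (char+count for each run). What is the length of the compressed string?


Input: cabacacacaa
Runs:
  'c' x 1 => "c1"
  'a' x 1 => "a1"
  'b' x 1 => "b1"
  'a' x 1 => "a1"
  'c' x 1 => "c1"
  'a' x 1 => "a1"
  'c' x 1 => "c1"
  'a' x 1 => "a1"
  'c' x 1 => "c1"
  'a' x 2 => "a2"
Compressed: "c1a1b1a1c1a1c1a1c1a2"
Compressed length: 20

20


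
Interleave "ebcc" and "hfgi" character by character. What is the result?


Interleaving "ebcc" and "hfgi":
  Position 0: 'e' from first, 'h' from second => "eh"
  Position 1: 'b' from first, 'f' from second => "bf"
  Position 2: 'c' from first, 'g' from second => "cg"
  Position 3: 'c' from first, 'i' from second => "ci"
Result: ehbfcgci

ehbfcgci


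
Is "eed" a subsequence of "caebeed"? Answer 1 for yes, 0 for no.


Check if "eed" is a subsequence of "caebeed"
Greedy scan:
  Position 0 ('c'): no match needed
  Position 1 ('a'): no match needed
  Position 2 ('e'): matches sub[0] = 'e'
  Position 3 ('b'): no match needed
  Position 4 ('e'): matches sub[1] = 'e'
  Position 5 ('e'): no match needed
  Position 6 ('d'): matches sub[2] = 'd'
All 3 characters matched => is a subsequence

1


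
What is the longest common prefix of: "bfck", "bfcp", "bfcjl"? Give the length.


Words: bfck, bfcp, bfcjl
  Position 0: all 'b' => match
  Position 1: all 'f' => match
  Position 2: all 'c' => match
  Position 3: ('k', 'p', 'j') => mismatch, stop
LCP = "bfc" (length 3)

3


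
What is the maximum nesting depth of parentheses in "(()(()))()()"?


Input: "(()(()))()()"
Tracking depth:
  Position 0 '(': depth becomes 1
  Position 1 '(': depth becomes 2
  Position 2 ')': depth becomes 1
  Position 3 '(': depth becomes 2
  Position 4 '(': depth becomes 3
  Position 5 ')': depth becomes 2
  Position 6 ')': depth becomes 1
  Position 7 ')': depth becomes 0
  Position 8 '(': depth becomes 1
  Position 9 ')': depth becomes 0
  Position 10 '(': depth becomes 1
  Position 11 ')': depth becomes 0
Maximum depth reached: 3

3
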